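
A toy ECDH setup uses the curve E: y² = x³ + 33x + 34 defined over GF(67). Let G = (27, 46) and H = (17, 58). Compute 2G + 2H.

(8, 26)

First 2G:
Repeated addition: build up to 2G.
2G: tangent at (27, 46): λ = (3·27² + 33)/(2·46) ≡ 9/25. 25⁻¹ ≡ 59 (mod 67) since 25·59 = 1475 ≡ 1, so λ ≡ 9·59 ≡ 62.
  x = λ² - 27 - 27 = 3844 - 54 ≡ 38; y = λ·(27 - 38) - 46 ≡ 9. → (38, 9)
2G = (38, 9).
Next 2H:
Repeated addition: build up to 2H.
2H: tangent at (17, 58): λ = (3·17² + 33)/(2·58) ≡ 29/49. 49⁻¹ ≡ 26 (mod 67) since 49·26 = 1274 ≡ 1, so λ ≡ 29·26 ≡ 17.
  x = λ² - 17 - 17 = 289 - 34 ≡ 54; y = λ·(17 - 54) - 58 ≡ 50. → (54, 50)
2H = (54, 50).
Finally 2G + 2H:
(38, 9) + (54, 50). λ = (50 - 9)/(54 - 38) ≡ 41/16 mod 67. 16⁻¹ ≡ 21 (mod 67) since 16·21 = 336 ≡ 1, so λ ≡ 57.
  x = λ² - 38 - 54 = 3249 - 92 ≡ 8; y = λ·(38 - 8) - 9 ≡ 26. → (8, 26)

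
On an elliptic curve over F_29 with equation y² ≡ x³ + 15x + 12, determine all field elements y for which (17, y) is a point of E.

none

x³ + 15x + 12 = 5180 ≡ 18 (mod 29).
18 is a non-residue mod 29; no y exists.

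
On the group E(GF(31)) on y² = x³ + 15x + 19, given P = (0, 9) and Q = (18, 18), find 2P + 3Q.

(28, 3)

First 2P:
Repeated addition: build up to 2P.
2P: tangent at (0, 9): λ = (3·0² + 15)/(2·9) ≡ 15/18. 18⁻¹ ≡ 19 (mod 31), so λ ≡ 15·19 ≡ 6.
  x = λ² - 0 - 0 = 36 - 0 ≡ 5; y = λ·(0 - 5) - 9 ≡ 23. → (5, 23)
2P = (5, 23).
Next 3Q:
Repeated addition: build up to 3Q.
2Q: tangent at (18, 18): λ = (3·18² + 15)/(2·18) ≡ 26/5. 5⁻¹ ≡ 25 (mod 31), so λ ≡ 26·25 ≡ 30.
  x = λ² - 18 - 18 = 900 - 36 ≡ 27; y = λ·(18 - 27) - 18 ≡ 22. → (27, 22)
3Q: (27, 22) + (18, 18). λ = (18 - 22)/(18 - 27) ≡ 27/22 mod 31. 22⁻¹ ≡ 24 (mod 31) since 22·24 = 528 ≡ 1, so λ ≡ 28.
  x = λ² - 27 - 18 = 784 - 45 ≡ 26; y = λ·(27 - 26) - 22 ≡ 6. → (26, 6)
3Q = (26, 6).
Finally 2P + 3Q:
(5, 23) + (26, 6). λ = (6 - 23)/(26 - 5) ≡ 14/21 mod 31. 21⁻¹ ≡ 3 (mod 31) since 21·3 = 63 ≡ 1, so λ ≡ 11.
  x = λ² - 5 - 26 = 121 - 31 ≡ 28; y = λ·(5 - 28) - 23 ≡ 3. → (28, 3)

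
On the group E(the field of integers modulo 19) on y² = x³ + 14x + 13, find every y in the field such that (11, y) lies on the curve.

x³ + 14x + 13 = 1498 ≡ 16 (mod 19).
Square roots of 16 mod 19: 4 and 15 (since 4² = 16 ≡ 16).

4, 15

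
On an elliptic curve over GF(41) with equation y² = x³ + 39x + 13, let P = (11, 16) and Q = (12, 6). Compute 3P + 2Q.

First 3P:
Repeated addition: build up to 3P.
2P: tangent at (11, 16): λ = (3·11² + 39)/(2·16) ≡ 33/32. 32⁻¹ ≡ 9 (mod 41) since 32·9 = 288 ≡ 1, so λ ≡ 33·9 ≡ 10.
  x = λ² - 11 - 11 = 100 - 22 ≡ 37; y = λ·(11 - 37) - 16 ≡ 11. → (37, 11)
3P: (37, 11) + (11, 16). λ = (16 - 11)/(11 - 37) ≡ 5/15 mod 41. 15⁻¹ ≡ 11 (mod 41), so λ ≡ 14.
  x = λ² - 37 - 11 = 196 - 48 ≡ 25; y = λ·(37 - 25) - 11 ≡ 34. → (25, 34)
3P = (25, 34).
Next 2Q:
Repeated addition: build up to 2Q.
2Q: tangent at (12, 6): λ = (3·12² + 39)/(2·6) ≡ 20/12. 12⁻¹ ≡ 24 (mod 41), so λ ≡ 20·24 ≡ 29.
  x = λ² - 12 - 12 = 841 - 24 ≡ 38; y = λ·(12 - 38) - 6 ≡ 19. → (38, 19)
2Q = (38, 19).
Finally 3P + 2Q:
(25, 34) + (38, 19). λ = (19 - 34)/(38 - 25) ≡ 26/13 mod 41. 13⁻¹ ≡ 19 (mod 41), so λ ≡ 2.
  x = λ² - 25 - 38 = 4 - 63 ≡ 23; y = λ·(25 - 23) - 34 ≡ 11. → (23, 11)

(23, 11)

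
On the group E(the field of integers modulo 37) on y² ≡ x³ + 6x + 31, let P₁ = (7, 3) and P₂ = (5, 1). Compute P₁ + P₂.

(26, 15)

(7, 3) + (5, 1). λ = (1 - 3)/(5 - 7) ≡ 35/35 mod 37. 35⁻¹ ≡ 18 (mod 37), so λ ≡ 1.
  x = λ² - 7 - 5 = 1 - 12 ≡ 26; y = λ·(7 - 26) - 3 ≡ 15. → (26, 15)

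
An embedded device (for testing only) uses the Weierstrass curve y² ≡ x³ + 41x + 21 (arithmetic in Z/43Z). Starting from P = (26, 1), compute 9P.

Double-and-add on 9 = (1001)₂. Start with P = (26, 1) for the leading 1-bit.
double: tangent at (26, 1): λ = (3·26² + 41)/(2·1) ≡ 5/2. 2⁻¹ ≡ 22 (mod 43), so λ ≡ 5·22 ≡ 24.
  x = λ² - 26 - 26 = 576 - 52 ≡ 8; y = λ·(26 - 8) - 1 ≡ 1. → (8, 1)
double: tangent at (8, 1): λ = (3·8² + 41)/(2·1) ≡ 18/2. 2⁻¹ ≡ 22 (mod 43) since 2·22 = 44 ≡ 1, so λ ≡ 18·22 ≡ 9.
  x = λ² - 8 - 8 = 81 - 16 ≡ 22; y = λ·(8 - 22) - 1 ≡ 2. → (22, 2)
double: tangent at (22, 2): λ = (3·22² + 41)/(2·2) ≡ 31/4. 4⁻¹ ≡ 11 (mod 43), so λ ≡ 31·11 ≡ 40.
  x = λ² - 22 - 22 = 1600 - 44 ≡ 8; y = λ·(22 - 8) - 2 ≡ 42. → (8, 42)
add P: (8, 42) + (26, 1). λ = (1 - 42)/(26 - 8) ≡ 2/18 mod 43. 18⁻¹ ≡ 12 (mod 43), so λ ≡ 24.
  x = λ² - 8 - 26 = 576 - 34 ≡ 26; y = λ·(8 - 26) - 42 ≡ 42. → (26, 42)

(26, 42)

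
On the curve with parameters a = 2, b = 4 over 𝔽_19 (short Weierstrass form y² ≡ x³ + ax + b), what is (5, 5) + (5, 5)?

tangent at (5, 5): λ = (3·5² + 2)/(2·5) ≡ 1/10. 10⁻¹ ≡ 2 (mod 19) since 10·2 = 20 ≡ 1, so λ ≡ 1·2 ≡ 2.
  x = λ² - 5 - 5 = 4 - 10 ≡ 13; y = λ·(5 - 13) - 5 ≡ 17. → (13, 17)

(13, 17)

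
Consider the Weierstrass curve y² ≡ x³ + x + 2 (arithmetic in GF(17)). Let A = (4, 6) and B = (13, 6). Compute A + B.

(4, 6) + (13, 6). λ = (6 - 6)/(13 - 4) ≡ 0/9 mod 17. 9⁻¹ ≡ 2 (mod 17) since 9·2 = 18 ≡ 1, so λ ≡ 0.
  x = λ² - 4 - 13 = 0 - 17 ≡ 0; y = λ·(4 - 0) - 6 ≡ 11. → (0, 11)

(0, 11)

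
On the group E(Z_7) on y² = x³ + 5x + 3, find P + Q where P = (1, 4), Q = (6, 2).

(1, 3)

(1, 4) + (6, 2). λ = (2 - 4)/(6 - 1) ≡ 5/5 mod 7. 5⁻¹ ≡ 3 (mod 7), so λ ≡ 1.
  x = λ² - 1 - 6 = 1 - 7 ≡ 1; y = λ·(1 - 1) - 4 ≡ 3. → (1, 3)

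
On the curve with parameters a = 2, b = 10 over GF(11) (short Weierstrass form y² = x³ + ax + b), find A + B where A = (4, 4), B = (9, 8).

(4, 4) + (9, 8). λ = (8 - 4)/(9 - 4) ≡ 4/5 mod 11. 5⁻¹ ≡ 9 (mod 11), so λ ≡ 3.
  x = λ² - 4 - 9 = 9 - 13 ≡ 7; y = λ·(4 - 7) - 4 ≡ 9. → (7, 9)

(7, 9)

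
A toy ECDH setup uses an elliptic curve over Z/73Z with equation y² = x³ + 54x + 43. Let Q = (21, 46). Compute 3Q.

(46, 27)

Repeated addition: build up to 3Q.
2Q: tangent at (21, 46): λ = (3·21² + 54)/(2·46) ≡ 63/19. 19⁻¹ ≡ 50 (mod 73), so λ ≡ 63·50 ≡ 11.
  x = λ² - 21 - 21 = 121 - 42 ≡ 6; y = λ·(21 - 6) - 46 ≡ 46. → (6, 46)
3Q: (6, 46) + (21, 46). λ = (46 - 46)/(21 - 6) ≡ 0/15 mod 73. 15⁻¹ ≡ 39 (mod 73), so λ ≡ 0.
  x = λ² - 6 - 21 = 0 - 27 ≡ 46; y = λ·(6 - 46) - 46 ≡ 27. → (46, 27)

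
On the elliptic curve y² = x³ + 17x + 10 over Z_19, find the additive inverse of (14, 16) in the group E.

(14, 3)

-(14, 16) = (14, -16 mod 19) = (14, 3).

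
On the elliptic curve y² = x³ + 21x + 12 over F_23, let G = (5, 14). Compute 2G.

tangent at (5, 14): λ = (3·5² + 21)/(2·14) ≡ 4/5. 5⁻¹ ≡ 14 (mod 23), so λ ≡ 4·14 ≡ 10.
  x = λ² - 5 - 5 = 100 - 10 ≡ 21; y = λ·(5 - 21) - 14 ≡ 10. → (21, 10)

(21, 10)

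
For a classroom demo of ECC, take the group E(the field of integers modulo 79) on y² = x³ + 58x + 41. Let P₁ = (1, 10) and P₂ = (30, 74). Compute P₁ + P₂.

(71, 48)

(1, 10) + (30, 74). λ = (74 - 10)/(30 - 1) ≡ 64/29 mod 79. 29⁻¹ ≡ 30 (mod 79) since 29·30 = 870 ≡ 1, so λ ≡ 24.
  x = λ² - 1 - 30 = 576 - 31 ≡ 71; y = λ·(1 - 71) - 10 ≡ 48. → (71, 48)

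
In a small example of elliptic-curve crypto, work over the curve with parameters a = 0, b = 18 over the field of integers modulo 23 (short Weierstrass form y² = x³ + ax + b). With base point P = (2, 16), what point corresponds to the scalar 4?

(0, 15)

Repeated addition: build up to 4P.
2P: tangent at (2, 16): λ = (3·2² + 0)/(2·16) ≡ 12/9. 9⁻¹ ≡ 18 (mod 23), so λ ≡ 12·18 ≡ 9.
  x = λ² - 2 - 2 = 81 - 4 ≡ 8; y = λ·(2 - 8) - 16 ≡ 22. → (8, 22)
3P: (8, 22) + (2, 16). λ = (16 - 22)/(2 - 8) ≡ 17/17 mod 23. 17⁻¹ ≡ 19 (mod 23), so λ ≡ 1.
  x = λ² - 8 - 2 = 1 - 10 ≡ 14; y = λ·(8 - 14) - 22 ≡ 18. → (14, 18)
4P: (14, 18) + (2, 16). λ = (16 - 18)/(2 - 14) ≡ 21/11 mod 23. 11⁻¹ ≡ 21 (mod 23), so λ ≡ 4.
  x = λ² - 14 - 2 = 16 - 16 ≡ 0; y = λ·(14 - 0) - 18 ≡ 15. → (0, 15)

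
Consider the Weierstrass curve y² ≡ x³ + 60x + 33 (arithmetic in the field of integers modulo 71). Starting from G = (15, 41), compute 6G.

(19, 3)

Double-and-add on 6 = (110)₂. Start with G = (15, 41) for the leading 1-bit.
double: tangent at (15, 41): λ = (3·15² + 60)/(2·41) ≡ 25/11. 11⁻¹ ≡ 13 (mod 71) since 11·13 = 143 ≡ 1, so λ ≡ 25·13 ≡ 41.
  x = λ² - 15 - 15 = 1681 - 30 ≡ 18; y = λ·(15 - 18) - 41 ≡ 49. → (18, 49)
add G: (18, 49) + (15, 41). λ = (41 - 49)/(15 - 18) ≡ 63/68 mod 71. 68⁻¹ ≡ 47 (mod 71) since 68·47 = 3196 ≡ 1, so λ ≡ 50.
  x = λ² - 18 - 15 = 2500 - 33 ≡ 53; y = λ·(18 - 53) - 49 ≡ 47. → (53, 47)
double: tangent at (53, 47): λ = (3·53² + 60)/(2·47) ≡ 38/23. 23⁻¹ ≡ 34 (mod 71) since 23·34 = 782 ≡ 1, so λ ≡ 38·34 ≡ 14.
  x = λ² - 53 - 53 = 196 - 106 ≡ 19; y = λ·(53 - 19) - 47 ≡ 3. → (19, 3)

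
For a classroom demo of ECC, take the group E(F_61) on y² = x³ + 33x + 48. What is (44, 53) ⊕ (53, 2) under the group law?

(44, 53) + (53, 2). λ = (2 - 53)/(53 - 44) ≡ 10/9 mod 61. 9⁻¹ ≡ 34 (mod 61), so λ ≡ 35.
  x = λ² - 44 - 53 = 1225 - 97 ≡ 30; y = λ·(44 - 30) - 53 ≡ 10. → (30, 10)

(30, 10)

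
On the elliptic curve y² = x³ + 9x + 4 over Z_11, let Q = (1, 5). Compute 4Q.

(7, 6)

Repeated addition: build up to 4Q.
2Q: tangent at (1, 5): λ = (3·1² + 9)/(2·5) ≡ 1/10. 10⁻¹ ≡ 10 (mod 11), so λ ≡ 1·10 ≡ 10.
  x = λ² - 1 - 1 = 100 - 2 ≡ 10; y = λ·(1 - 10) - 5 ≡ 4. → (10, 4)
3Q: (10, 4) + (1, 5). λ = (5 - 4)/(1 - 10) ≡ 1/2 mod 11. 2⁻¹ ≡ 6 (mod 11), so λ ≡ 6.
  x = λ² - 10 - 1 = 36 - 11 ≡ 3; y = λ·(10 - 3) - 4 ≡ 5. → (3, 5)
4Q: (3, 5) + (1, 5). λ = (5 - 5)/(1 - 3) ≡ 0/9 mod 11. 9⁻¹ ≡ 5 (mod 11) since 9·5 = 45 ≡ 1, so λ ≡ 0.
  x = λ² - 3 - 1 = 0 - 4 ≡ 7; y = λ·(3 - 7) - 5 ≡ 6. → (7, 6)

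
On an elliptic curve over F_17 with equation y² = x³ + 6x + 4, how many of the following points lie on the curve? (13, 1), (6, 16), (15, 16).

(13, 1): 1² ≡ 1, rhs ≡ 1 → on.
(6, 16): 16² ≡ 1, rhs ≡ 1 → on.
(15, 16): 16² ≡ 1, rhs ≡ 1 → on.

3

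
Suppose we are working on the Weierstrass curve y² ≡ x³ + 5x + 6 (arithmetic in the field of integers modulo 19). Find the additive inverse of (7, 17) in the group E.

(7, 2)

-(7, 17) = (7, -17 mod 19) = (7, 2).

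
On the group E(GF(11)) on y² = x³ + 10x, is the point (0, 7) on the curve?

y² = 7² ≡ 5; x³ + 10x + 0 = 0 ≡ 0 (mod 11). 5 ≠ 0.

no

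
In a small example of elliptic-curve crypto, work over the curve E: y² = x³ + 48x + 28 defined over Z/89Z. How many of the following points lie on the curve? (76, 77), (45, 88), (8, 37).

2

(76, 77): 77² ≡ 55, rhs ≡ 55 → on.
(45, 88): 88² ≡ 1, rhs ≡ 41 → off.
(8, 37): 37² ≡ 34, rhs ≡ 34 → on.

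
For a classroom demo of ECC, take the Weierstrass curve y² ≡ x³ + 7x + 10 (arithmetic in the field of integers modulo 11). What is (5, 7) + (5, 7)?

(5, 4)

tangent at (5, 7): λ = (3·5² + 7)/(2·7) ≡ 5/3. 3⁻¹ ≡ 4 (mod 11) since 3·4 = 12 ≡ 1, so λ ≡ 5·4 ≡ 9.
  x = λ² - 5 - 5 = 81 - 10 ≡ 5; y = λ·(5 - 5) - 7 ≡ 4. → (5, 4)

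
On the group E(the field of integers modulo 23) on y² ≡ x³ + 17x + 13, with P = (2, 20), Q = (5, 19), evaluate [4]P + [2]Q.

First 4P:
Repeated addition: build up to 4P.
2P: tangent at (2, 20): λ = (3·2² + 17)/(2·20) ≡ 6/17. 17⁻¹ ≡ 19 (mod 23), so λ ≡ 6·19 ≡ 22.
  x = λ² - 2 - 2 = 484 - 4 ≡ 20; y = λ·(2 - 20) - 20 ≡ 21. → (20, 21)
3P: (20, 21) + (2, 20). λ = (20 - 21)/(2 - 20) ≡ 22/5 mod 23. 5⁻¹ ≡ 14 (mod 23), so λ ≡ 9.
  x = λ² - 20 - 2 = 81 - 22 ≡ 13; y = λ·(20 - 13) - 21 ≡ 19. → (13, 19)
4P: (13, 19) + (2, 20). λ = (20 - 19)/(2 - 13) ≡ 1/12 mod 23. 12⁻¹ ≡ 2 (mod 23) since 12·2 = 24 ≡ 1, so λ ≡ 2.
  x = λ² - 13 - 2 = 4 - 15 ≡ 12; y = λ·(13 - 12) - 19 ≡ 6. → (12, 6)
4P = (12, 6).
Next 2Q:
Repeated addition: build up to 2Q.
2Q: tangent at (5, 19): λ = (3·5² + 17)/(2·19) ≡ 0/15. 15⁻¹ ≡ 20 (mod 23), so λ ≡ 0·20 ≡ 0.
  x = λ² - 5 - 5 = 0 - 10 ≡ 13; y = λ·(5 - 13) - 19 ≡ 4. → (13, 4)
2Q = (13, 4).
Finally 4P + 2Q:
(12, 6) + (13, 4). λ = (4 - 6)/(13 - 12) ≡ 21/1 mod 23. 1⁻¹ ≡ 1 (mod 23), so λ ≡ 21.
  x = λ² - 12 - 13 = 441 - 25 ≡ 2; y = λ·(12 - 2) - 6 ≡ 20. → (2, 20)

(2, 20)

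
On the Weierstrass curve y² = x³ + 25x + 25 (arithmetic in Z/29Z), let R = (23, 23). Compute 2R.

tangent at (23, 23): λ = (3·23² + 25)/(2·23) ≡ 17/17. 17⁻¹ ≡ 12 (mod 29) since 17·12 = 204 ≡ 1, so λ ≡ 17·12 ≡ 1.
  x = λ² - 23 - 23 = 1 - 46 ≡ 13; y = λ·(23 - 13) - 23 ≡ 16. → (13, 16)

(13, 16)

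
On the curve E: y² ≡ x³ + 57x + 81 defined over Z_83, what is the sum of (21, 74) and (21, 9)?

The two points share x = 21 and their y-coordinates satisfy 74 + 9 ≡ 0 (mod 83), so they are inverses. Their sum is O.

O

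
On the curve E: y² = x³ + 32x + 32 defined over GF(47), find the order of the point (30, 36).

2P: tangent at (30, 36): λ = (3·30² + 32)/(2·36) ≡ 6/25. 25⁻¹ ≡ 32 (mod 47) since 25·32 = 800 ≡ 1, so λ ≡ 6·32 ≡ 4.
  x = λ² - 30 - 30 = 16 - 60 ≡ 3; y = λ·(30 - 3) - 36 ≡ 25. → (3, 25)
3P: (3, 25) + (30, 36). λ = (36 - 25)/(30 - 3) ≡ 11/27 mod 47. 27⁻¹ ≡ 7 (mod 47) since 27·7 = 189 ≡ 1, so λ ≡ 30.
  x = λ² - 3 - 30 = 900 - 33 ≡ 21; y = λ·(3 - 21) - 25 ≡ 46. → (21, 46)
4P: (21, 46) + (30, 36). λ = (36 - 46)/(30 - 21) ≡ 37/9 mod 47. 9⁻¹ ≡ 21 (mod 47), so λ ≡ 25.
  x = λ² - 21 - 30 = 625 - 51 ≡ 10; y = λ·(21 - 10) - 46 ≡ 41. → (10, 41)
5P: (10, 41) + (30, 36). λ = (36 - 41)/(30 - 10) ≡ 42/20 mod 47. 20⁻¹ ≡ 40 (mod 47), so λ ≡ 35.
  x = λ² - 10 - 30 = 1225 - 40 ≡ 10; y = λ·(10 - 10) - 41 ≡ 6. → (10, 6)
6P: (10, 6) + (30, 36). λ = (36 - 6)/(30 - 10) ≡ 30/20 mod 47. 20⁻¹ ≡ 40 (mod 47), so λ ≡ 25.
  x = λ² - 10 - 30 = 625 - 40 ≡ 21; y = λ·(10 - 21) - 6 ≡ 1. → (21, 1)
7P: (21, 1) + (30, 36). λ = (36 - 1)/(30 - 21) ≡ 35/9 mod 47. 9⁻¹ ≡ 21 (mod 47) since 9·21 = 189 ≡ 1, so λ ≡ 30.
  x = λ² - 21 - 30 = 900 - 51 ≡ 3; y = λ·(21 - 3) - 1 ≡ 22. → (3, 22)
8P: (3, 22) + (30, 36). λ = (36 - 22)/(30 - 3) ≡ 14/27 mod 47. 27⁻¹ ≡ 7 (mod 47) since 27·7 = 189 ≡ 1, so λ ≡ 4.
  x = λ² - 3 - 30 = 16 - 33 ≡ 30; y = λ·(3 - 30) - 22 ≡ 11. → (30, 11)
9P: (30, 11) + (30, 36): same x and y₁ ≡ -y₂, so the sum is O.
9P = O, so the order is 9.

9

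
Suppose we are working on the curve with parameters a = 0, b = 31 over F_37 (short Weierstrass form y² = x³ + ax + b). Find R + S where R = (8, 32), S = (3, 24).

(33, 2)

(8, 32) + (3, 24). λ = (24 - 32)/(3 - 8) ≡ 29/32 mod 37. 32⁻¹ ≡ 22 (mod 37) since 32·22 = 704 ≡ 1, so λ ≡ 9.
  x = λ² - 8 - 3 = 81 - 11 ≡ 33; y = λ·(8 - 33) - 32 ≡ 2. → (33, 2)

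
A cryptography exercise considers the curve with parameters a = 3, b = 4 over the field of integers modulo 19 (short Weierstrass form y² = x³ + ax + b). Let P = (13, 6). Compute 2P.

(18, 0)

tangent at (13, 6): λ = (3·13² + 3)/(2·6) ≡ 16/12. 12⁻¹ ≡ 8 (mod 19), so λ ≡ 16·8 ≡ 14.
  x = λ² - 13 - 13 = 196 - 26 ≡ 18; y = λ·(13 - 18) - 6 ≡ 0. → (18, 0)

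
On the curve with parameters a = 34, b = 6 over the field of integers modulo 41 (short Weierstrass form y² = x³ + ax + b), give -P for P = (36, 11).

(36, 30)

-(36, 11) = (36, -11 mod 41) = (36, 30).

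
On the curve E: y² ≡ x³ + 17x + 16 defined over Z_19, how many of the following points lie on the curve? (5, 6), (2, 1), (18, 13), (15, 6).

(5, 6): 6² ≡ 17, rhs ≡ 17 → on.
(2, 1): 1² ≡ 1, rhs ≡ 1 → on.
(18, 13): 13² ≡ 17, rhs ≡ 17 → on.
(15, 6): 6² ≡ 17, rhs ≡ 17 → on.

4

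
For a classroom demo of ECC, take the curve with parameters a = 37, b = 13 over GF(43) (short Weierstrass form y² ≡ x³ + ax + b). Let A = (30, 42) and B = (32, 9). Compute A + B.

(6, 35)

(30, 42) + (32, 9). λ = (9 - 42)/(32 - 30) ≡ 10/2 mod 43. 2⁻¹ ≡ 22 (mod 43), so λ ≡ 5.
  x = λ² - 30 - 32 = 25 - 62 ≡ 6; y = λ·(30 - 6) - 42 ≡ 35. → (6, 35)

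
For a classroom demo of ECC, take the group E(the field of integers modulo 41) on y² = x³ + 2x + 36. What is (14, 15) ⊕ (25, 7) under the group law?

(14, 15) + (25, 7). λ = (7 - 15)/(25 - 14) ≡ 33/11 mod 41. 11⁻¹ ≡ 15 (mod 41) since 11·15 = 165 ≡ 1, so λ ≡ 3.
  x = λ² - 14 - 25 = 9 - 39 ≡ 11; y = λ·(14 - 11) - 15 ≡ 35. → (11, 35)

(11, 35)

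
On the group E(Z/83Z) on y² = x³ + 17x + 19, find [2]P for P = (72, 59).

tangent at (72, 59): λ = (3·72² + 17)/(2·59) ≡ 48/35. 35⁻¹ ≡ 19 (mod 83), so λ ≡ 48·19 ≡ 82.
  x = λ² - 72 - 72 = 6724 - 144 ≡ 23; y = λ·(72 - 23) - 59 ≡ 58. → (23, 58)

(23, 58)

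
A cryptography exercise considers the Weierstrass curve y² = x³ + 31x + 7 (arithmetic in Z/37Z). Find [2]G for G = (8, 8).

tangent at (8, 8): λ = (3·8² + 31)/(2·8) ≡ 1/16. 16⁻¹ ≡ 7 (mod 37) since 16·7 = 112 ≡ 1, so λ ≡ 1·7 ≡ 7.
  x = λ² - 8 - 8 = 49 - 16 ≡ 33; y = λ·(8 - 33) - 8 ≡ 2. → (33, 2)

(33, 2)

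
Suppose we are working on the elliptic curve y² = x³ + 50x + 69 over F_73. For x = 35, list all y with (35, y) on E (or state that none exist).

x³ + 50x + 69 = 44694 ≡ 18 (mod 73).
Square roots of 18 mod 73: 23 and 50 (since 23² = 529 ≡ 18).

23, 50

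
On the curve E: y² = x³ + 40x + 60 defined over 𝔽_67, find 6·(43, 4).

(37, 0)

Write P = (43, 4).
Double-and-add on 6 = (110)₂. Start with P = (43, 4) for the leading 1-bit.
double: tangent at (43, 4): λ = (3·43² + 40)/(2·4) ≡ 26/8. 8⁻¹ ≡ 42 (mod 67), so λ ≡ 26·42 ≡ 20.
  x = λ² - 43 - 43 = 400 - 86 ≡ 46; y = λ·(43 - 46) - 4 ≡ 3. → (46, 3)
add P: (46, 3) + (43, 4). λ = (4 - 3)/(43 - 46) ≡ 1/64 mod 67. 64⁻¹ ≡ 22 (mod 67) since 64·22 = 1408 ≡ 1, so λ ≡ 22.
  x = λ² - 46 - 43 = 484 - 89 ≡ 60; y = λ·(46 - 60) - 3 ≡ 24. → (60, 24)
double: tangent at (60, 24): λ = (3·60² + 40)/(2·24) ≡ 53/48. 48⁻¹ ≡ 7 (mod 67) since 48·7 = 336 ≡ 1, so λ ≡ 53·7 ≡ 36.
  x = λ² - 60 - 60 = 1296 - 120 ≡ 37; y = λ·(60 - 37) - 24 ≡ 0. → (37, 0)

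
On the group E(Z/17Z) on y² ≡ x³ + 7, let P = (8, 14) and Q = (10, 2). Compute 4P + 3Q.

(8, 3)

First 4P:
Repeated addition: build up to 4P.
2P: tangent at (8, 14): λ = (3·8² + 0)/(2·14) ≡ 5/11. 11⁻¹ ≡ 14 (mod 17) since 11·14 = 154 ≡ 1, so λ ≡ 5·14 ≡ 2.
  x = λ² - 8 - 8 = 4 - 16 ≡ 5; y = λ·(8 - 5) - 14 ≡ 9. → (5, 9)
3P: (5, 9) + (8, 14). λ = (14 - 9)/(8 - 5) ≡ 5/3 mod 17. 3⁻¹ ≡ 6 (mod 17), so λ ≡ 13.
  x = λ² - 5 - 8 = 169 - 13 ≡ 3; y = λ·(5 - 3) - 9 ≡ 0. → (3, 0)
4P: (3, 0) + (8, 14). λ = (14 - 0)/(8 - 3) ≡ 14/5 mod 17. 5⁻¹ ≡ 7 (mod 17), so λ ≡ 13.
  x = λ² - 3 - 8 = 169 - 11 ≡ 5; y = λ·(3 - 5) - 0 ≡ 8. → (5, 8)
4P = (5, 8).
Next 3Q:
Repeated addition: build up to 3Q.
2Q: tangent at (10, 2): λ = (3·10² + 0)/(2·2) ≡ 11/4. 4⁻¹ ≡ 13 (mod 17) since 4·13 = 52 ≡ 1, so λ ≡ 11·13 ≡ 7.
  x = λ² - 10 - 10 = 49 - 20 ≡ 12; y = λ·(10 - 12) - 2 ≡ 1. → (12, 1)
3Q: (12, 1) + (10, 2). λ = (2 - 1)/(10 - 12) ≡ 1/15 mod 17. 15⁻¹ ≡ 8 (mod 17) since 15·8 = 120 ≡ 1, so λ ≡ 8.
  x = λ² - 12 - 10 = 64 - 22 ≡ 8; y = λ·(12 - 8) - 1 ≡ 14. → (8, 14)
3Q = (8, 14).
Finally 4P + 3Q:
(5, 8) + (8, 14). λ = (14 - 8)/(8 - 5) ≡ 6/3 mod 17. 3⁻¹ ≡ 6 (mod 17) since 3·6 = 18 ≡ 1, so λ ≡ 2.
  x = λ² - 5 - 8 = 4 - 13 ≡ 8; y = λ·(5 - 8) - 8 ≡ 3. → (8, 3)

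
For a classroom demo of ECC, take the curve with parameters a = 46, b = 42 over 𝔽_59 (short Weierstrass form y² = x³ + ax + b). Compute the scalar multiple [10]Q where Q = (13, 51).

(38, 9)

Double-and-add on 10 = (1010)₂. Start with Q = (13, 51) for the leading 1-bit.
double: tangent at (13, 51): λ = (3·13² + 46)/(2·51) ≡ 22/43. 43⁻¹ ≡ 11 (mod 59), so λ ≡ 22·11 ≡ 6.
  x = λ² - 13 - 13 = 36 - 26 ≡ 10; y = λ·(13 - 10) - 51 ≡ 26. → (10, 26)
double: tangent at (10, 26): λ = (3·10² + 46)/(2·26) ≡ 51/52. 52⁻¹ ≡ 42 (mod 59), so λ ≡ 51·42 ≡ 18.
  x = λ² - 10 - 10 = 324 - 20 ≡ 9; y = λ·(10 - 9) - 26 ≡ 51. → (9, 51)
add Q: (9, 51) + (13, 51). λ = (51 - 51)/(13 - 9) ≡ 0/4 mod 59. 4⁻¹ ≡ 15 (mod 59) since 4·15 = 60 ≡ 1, so λ ≡ 0.
  x = λ² - 9 - 13 = 0 - 22 ≡ 37; y = λ·(9 - 37) - 51 ≡ 8. → (37, 8)
double: tangent at (37, 8): λ = (3·37² + 46)/(2·8) ≡ 23/16. 16⁻¹ ≡ 48 (mod 59), so λ ≡ 23·48 ≡ 42.
  x = λ² - 37 - 37 = 1764 - 74 ≡ 38; y = λ·(37 - 38) - 8 ≡ 9. → (38, 9)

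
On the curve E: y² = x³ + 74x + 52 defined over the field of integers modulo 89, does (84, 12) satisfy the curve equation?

no

y² = 12² ≡ 55; x³ + 74x + 52 = 598972 ≡ 2 (mod 89). 55 ≠ 2.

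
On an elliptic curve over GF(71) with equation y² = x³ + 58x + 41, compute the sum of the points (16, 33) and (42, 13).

(16, 33) + (42, 13). λ = (13 - 33)/(42 - 16) ≡ 51/26 mod 71. 26⁻¹ ≡ 41 (mod 71) since 26·41 = 1066 ≡ 1, so λ ≡ 32.
  x = λ² - 16 - 42 = 1024 - 58 ≡ 43; y = λ·(16 - 43) - 33 ≡ 26. → (43, 26)

(43, 26)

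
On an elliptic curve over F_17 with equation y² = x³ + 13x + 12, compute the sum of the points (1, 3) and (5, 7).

(12, 3)

(1, 3) + (5, 7). λ = (7 - 3)/(5 - 1) ≡ 4/4 mod 17. 4⁻¹ ≡ 13 (mod 17) since 4·13 = 52 ≡ 1, so λ ≡ 1.
  x = λ² - 1 - 5 = 1 - 6 ≡ 12; y = λ·(1 - 12) - 3 ≡ 3. → (12, 3)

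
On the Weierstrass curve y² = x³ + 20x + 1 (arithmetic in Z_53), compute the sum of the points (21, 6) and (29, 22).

(21, 6) + (29, 22). λ = (22 - 6)/(29 - 21) ≡ 16/8 mod 53. 8⁻¹ ≡ 20 (mod 53), so λ ≡ 2.
  x = λ² - 21 - 29 = 4 - 50 ≡ 7; y = λ·(21 - 7) - 6 ≡ 22. → (7, 22)

(7, 22)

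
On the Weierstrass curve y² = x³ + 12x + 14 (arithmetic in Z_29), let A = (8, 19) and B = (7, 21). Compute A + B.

(8, 19) + (7, 21). λ = (21 - 19)/(7 - 8) ≡ 2/28 mod 29. 28⁻¹ ≡ 28 (mod 29), so λ ≡ 27.
  x = λ² - 8 - 7 = 729 - 15 ≡ 18; y = λ·(8 - 18) - 19 ≡ 1. → (18, 1)

(18, 1)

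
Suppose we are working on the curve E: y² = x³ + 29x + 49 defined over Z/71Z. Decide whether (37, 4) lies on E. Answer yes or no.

yes

y² = 4² ≡ 16; x³ + 29x + 49 = 51775 ≡ 16 (mod 71). 16 = 16.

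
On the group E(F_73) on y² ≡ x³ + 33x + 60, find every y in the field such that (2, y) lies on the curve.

34, 39

x³ + 33x + 60 = 134 ≡ 61 (mod 73).
Square roots of 61 mod 73: 34 and 39 (since 34² = 1156 ≡ 61).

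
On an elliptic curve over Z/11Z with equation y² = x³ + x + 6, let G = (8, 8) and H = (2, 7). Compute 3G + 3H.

(7, 2)

First 3G:
Repeated addition: build up to 3G.
2G: tangent at (8, 8): λ = (3·8² + 1)/(2·8) ≡ 6/5. 5⁻¹ ≡ 9 (mod 11), so λ ≡ 6·9 ≡ 10.
  x = λ² - 8 - 8 = 100 - 16 ≡ 7; y = λ·(8 - 7) - 8 ≡ 2. → (7, 2)
3G: (7, 2) + (8, 8). λ = (8 - 2)/(8 - 7) ≡ 6/1 mod 11. 1⁻¹ ≡ 1 (mod 11) since 1·1 = 1 ≡ 1, so λ ≡ 6.
  x = λ² - 7 - 8 = 36 - 15 ≡ 10; y = λ·(7 - 10) - 2 ≡ 2. → (10, 2)
3G = (10, 2).
Next 3H:
Repeated addition: build up to 3H.
2H: tangent at (2, 7): λ = (3·2² + 1)/(2·7) ≡ 2/3. 3⁻¹ ≡ 4 (mod 11), so λ ≡ 2·4 ≡ 8.
  x = λ² - 2 - 2 = 64 - 4 ≡ 5; y = λ·(2 - 5) - 7 ≡ 2. → (5, 2)
3H: (5, 2) + (2, 7). λ = (7 - 2)/(2 - 5) ≡ 5/8 mod 11. 8⁻¹ ≡ 7 (mod 11), so λ ≡ 2.
  x = λ² - 5 - 2 = 4 - 7 ≡ 8; y = λ·(5 - 8) - 2 ≡ 3. → (8, 3)
3H = (8, 3).
Finally 3G + 3H:
(10, 2) + (8, 3). λ = (3 - 2)/(8 - 10) ≡ 1/9 mod 11. 9⁻¹ ≡ 5 (mod 11), so λ ≡ 5.
  x = λ² - 10 - 8 = 25 - 18 ≡ 7; y = λ·(10 - 7) - 2 ≡ 2. → (7, 2)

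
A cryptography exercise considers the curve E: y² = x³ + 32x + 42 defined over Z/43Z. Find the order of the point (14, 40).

2P: tangent at (14, 40): λ = (3·14² + 32)/(2·40) ≡ 18/37. 37⁻¹ ≡ 7 (mod 43), so λ ≡ 18·7 ≡ 40.
  x = λ² - 14 - 14 = 1600 - 28 ≡ 24; y = λ·(14 - 24) - 40 ≡ 33. → (24, 33)
3P: (24, 33) + (14, 40). λ = (40 - 33)/(14 - 24) ≡ 7/33 mod 43. 33⁻¹ ≡ 30 (mod 43) since 33·30 = 990 ≡ 1, so λ ≡ 38.
  x = λ² - 24 - 14 = 1444 - 38 ≡ 30; y = λ·(24 - 30) - 33 ≡ 40. → (30, 40)
4P: (30, 40) + (14, 40). λ = (40 - 40)/(14 - 30) ≡ 0/27 mod 43. 27⁻¹ ≡ 8 (mod 43), so λ ≡ 0.
  x = λ² - 30 - 14 = 0 - 44 ≡ 42; y = λ·(30 - 42) - 40 ≡ 3. → (42, 3)
5P: (42, 3) + (14, 40). λ = (40 - 3)/(14 - 42) ≡ 37/15 mod 43. 15⁻¹ ≡ 23 (mod 43) since 15·23 = 345 ≡ 1, so λ ≡ 34.
  x = λ² - 42 - 14 = 1156 - 56 ≡ 25; y = λ·(42 - 25) - 3 ≡ 16. → (25, 16)
6P: (25, 16) + (14, 40). λ = (40 - 16)/(14 - 25) ≡ 24/32 mod 43. 32⁻¹ ≡ 39 (mod 43) since 32·39 = 1248 ≡ 1, so λ ≡ 33.
  x = λ² - 25 - 14 = 1089 - 39 ≡ 18; y = λ·(25 - 18) - 16 ≡ 0. → (18, 0)
7P: (18, 0) + (14, 40). λ = (40 - 0)/(14 - 18) ≡ 40/39 mod 43. 39⁻¹ ≡ 32 (mod 43), so λ ≡ 33.
  x = λ² - 18 - 14 = 1089 - 32 ≡ 25; y = λ·(18 - 25) - 0 ≡ 27. → (25, 27)
8P: (25, 27) + (14, 40). λ = (40 - 27)/(14 - 25) ≡ 13/32 mod 43. 32⁻¹ ≡ 39 (mod 43) since 32·39 = 1248 ≡ 1, so λ ≡ 34.
  x = λ² - 25 - 14 = 1156 - 39 ≡ 42; y = λ·(25 - 42) - 27 ≡ 40. → (42, 40)
9P: (42, 40) + (14, 40). λ = (40 - 40)/(14 - 42) ≡ 0/15 mod 43. 15⁻¹ ≡ 23 (mod 43), so λ ≡ 0.
  x = λ² - 42 - 14 = 0 - 56 ≡ 30; y = λ·(42 - 30) - 40 ≡ 3. → (30, 3)
10P: (30, 3) + (14, 40). λ = (40 - 3)/(14 - 30) ≡ 37/27 mod 43. 27⁻¹ ≡ 8 (mod 43), so λ ≡ 38.
  x = λ² - 30 - 14 = 1444 - 44 ≡ 24; y = λ·(30 - 24) - 3 ≡ 10. → (24, 10)
11P: (24, 10) + (14, 40). λ = (40 - 10)/(14 - 24) ≡ 30/33 mod 43. 33⁻¹ ≡ 30 (mod 43) since 33·30 = 990 ≡ 1, so λ ≡ 40.
  x = λ² - 24 - 14 = 1600 - 38 ≡ 14; y = λ·(24 - 14) - 10 ≡ 3. → (14, 3)
12P: (14, 3) + (14, 40): same x and y₁ ≡ -y₂, so the sum is O.
12P = O, so the order is 12.

12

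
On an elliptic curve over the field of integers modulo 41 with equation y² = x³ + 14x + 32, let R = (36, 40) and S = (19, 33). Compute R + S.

(36, 40) + (19, 33). λ = (33 - 40)/(19 - 36) ≡ 34/24 mod 41. 24⁻¹ ≡ 12 (mod 41), so λ ≡ 39.
  x = λ² - 36 - 19 = 1521 - 55 ≡ 31; y = λ·(36 - 31) - 40 ≡ 32. → (31, 32)

(31, 32)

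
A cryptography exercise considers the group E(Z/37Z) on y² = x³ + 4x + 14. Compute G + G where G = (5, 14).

tangent at (5, 14): λ = (3·5² + 4)/(2·14) ≡ 5/28. 28⁻¹ ≡ 4 (mod 37), so λ ≡ 5·4 ≡ 20.
  x = λ² - 5 - 5 = 400 - 10 ≡ 20; y = λ·(5 - 20) - 14 ≡ 19. → (20, 19)

(20, 19)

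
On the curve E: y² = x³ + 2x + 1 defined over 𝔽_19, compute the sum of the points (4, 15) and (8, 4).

(4, 15) + (8, 4). λ = (4 - 15)/(8 - 4) ≡ 8/4 mod 19. 4⁻¹ ≡ 5 (mod 19), so λ ≡ 2.
  x = λ² - 4 - 8 = 4 - 12 ≡ 11; y = λ·(4 - 11) - 15 ≡ 9. → (11, 9)

(11, 9)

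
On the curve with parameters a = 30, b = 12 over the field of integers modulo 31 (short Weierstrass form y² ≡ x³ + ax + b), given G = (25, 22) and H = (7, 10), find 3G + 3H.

(7, 21)

First 3G:
Repeated addition: build up to 3G.
2G: tangent at (25, 22): λ = (3·25² + 30)/(2·22) ≡ 14/13. 13⁻¹ ≡ 12 (mod 31), so λ ≡ 14·12 ≡ 13.
  x = λ² - 25 - 25 = 169 - 50 ≡ 26; y = λ·(25 - 26) - 22 ≡ 27. → (26, 27)
3G: (26, 27) + (25, 22). λ = (22 - 27)/(25 - 26) ≡ 26/30 mod 31. 30⁻¹ ≡ 30 (mod 31) since 30·30 = 900 ≡ 1, so λ ≡ 5.
  x = λ² - 26 - 25 = 25 - 51 ≡ 5; y = λ·(26 - 5) - 27 ≡ 16. → (5, 16)
3G = (5, 16).
Next 3H:
Repeated addition: build up to 3H.
2H: tangent at (7, 10): λ = (3·7² + 30)/(2·10) ≡ 22/20. 20⁻¹ ≡ 14 (mod 31), so λ ≡ 22·14 ≡ 29.
  x = λ² - 7 - 7 = 841 - 14 ≡ 21; y = λ·(7 - 21) - 10 ≡ 18. → (21, 18)
3H: (21, 18) + (7, 10). λ = (10 - 18)/(7 - 21) ≡ 23/17 mod 31. 17⁻¹ ≡ 11 (mod 31) since 17·11 = 187 ≡ 1, so λ ≡ 5.
  x = λ² - 21 - 7 = 25 - 28 ≡ 28; y = λ·(21 - 28) - 18 ≡ 9. → (28, 9)
3H = (28, 9).
Finally 3G + 3H:
(5, 16) + (28, 9). λ = (9 - 16)/(28 - 5) ≡ 24/23 mod 31. 23⁻¹ ≡ 27 (mod 31), so λ ≡ 28.
  x = λ² - 5 - 28 = 784 - 33 ≡ 7; y = λ·(5 - 7) - 16 ≡ 21. → (7, 21)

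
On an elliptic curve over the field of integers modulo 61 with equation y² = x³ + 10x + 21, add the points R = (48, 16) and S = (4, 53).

(48, 16) + (4, 53). λ = (53 - 16)/(4 - 48) ≡ 37/17 mod 61. 17⁻¹ ≡ 18 (mod 61), so λ ≡ 56.
  x = λ² - 48 - 4 = 3136 - 52 ≡ 34; y = λ·(48 - 34) - 16 ≡ 36. → (34, 36)

(34, 36)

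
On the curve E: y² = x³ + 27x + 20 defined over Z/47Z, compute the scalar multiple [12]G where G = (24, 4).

O

Repeated addition: build up to 12G.
2G: tangent at (24, 4): λ = (3·24² + 27)/(2·4) ≡ 16/8. 8⁻¹ ≡ 6 (mod 47), so λ ≡ 16·6 ≡ 2.
  x = λ² - 24 - 24 = 4 - 48 ≡ 3; y = λ·(24 - 3) - 4 ≡ 38. → (3, 38)
3G: (3, 38) + (24, 4). λ = (4 - 38)/(24 - 3) ≡ 13/21 mod 47. 21⁻¹ ≡ 9 (mod 47) since 21·9 = 189 ≡ 1, so λ ≡ 23.
  x = λ² - 3 - 24 = 529 - 27 ≡ 32; y = λ·(3 - 32) - 38 ≡ 0. → (32, 0)
4G: (32, 0) + (24, 4). λ = (4 - 0)/(24 - 32) ≡ 4/39 mod 47. 39⁻¹ ≡ 41 (mod 47), so λ ≡ 23.
  x = λ² - 32 - 24 = 529 - 56 ≡ 3; y = λ·(32 - 3) - 0 ≡ 9. → (3, 9)
5G: (3, 9) + (24, 4). λ = (4 - 9)/(24 - 3) ≡ 42/21 mod 47. 21⁻¹ ≡ 9 (mod 47), so λ ≡ 2.
  x = λ² - 3 - 24 = 4 - 27 ≡ 24; y = λ·(3 - 24) - 9 ≡ 43. → (24, 43)
6G: (24, 43) + (24, 4): same x and y₁ ≡ -y₂, so the sum is 𝒪.
7G: 𝒪 + (24, 4) = (24, 4) (identity).
8G: tangent at (24, 4): λ = (3·24² + 27)/(2·4) ≡ 16/8. 8⁻¹ ≡ 6 (mod 47), so λ ≡ 16·6 ≡ 2.
  x = λ² - 24 - 24 = 4 - 48 ≡ 3; y = λ·(24 - 3) - 4 ≡ 38. → (3, 38)
9G: (3, 38) + (24, 4). λ = (4 - 38)/(24 - 3) ≡ 13/21 mod 47. 21⁻¹ ≡ 9 (mod 47), so λ ≡ 23.
  x = λ² - 3 - 24 = 529 - 27 ≡ 32; y = λ·(3 - 32) - 38 ≡ 0. → (32, 0)
10G: (32, 0) + (24, 4). λ = (4 - 0)/(24 - 32) ≡ 4/39 mod 47. 39⁻¹ ≡ 41 (mod 47), so λ ≡ 23.
  x = λ² - 32 - 24 = 529 - 56 ≡ 3; y = λ·(32 - 3) - 0 ≡ 9. → (3, 9)
11G: (3, 9) + (24, 4). λ = (4 - 9)/(24 - 3) ≡ 42/21 mod 47. 21⁻¹ ≡ 9 (mod 47) since 21·9 = 189 ≡ 1, so λ ≡ 2.
  x = λ² - 3 - 24 = 4 - 27 ≡ 24; y = λ·(3 - 24) - 9 ≡ 43. → (24, 43)
12G: (24, 43) + (24, 4): same x and y₁ ≡ -y₂, so the sum is 𝒪.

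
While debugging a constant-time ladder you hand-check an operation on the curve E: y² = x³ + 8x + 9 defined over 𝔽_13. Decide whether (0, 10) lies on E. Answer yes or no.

y² = 10² ≡ 9; x³ + 8x + 9 = 9 ≡ 9 (mod 13). 9 = 9.

yes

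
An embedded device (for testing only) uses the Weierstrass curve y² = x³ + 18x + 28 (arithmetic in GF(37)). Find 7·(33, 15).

(0, 19)

Write P = (33, 15).
Double-and-add on 7 = (111)₂. Start with P = (33, 15) for the leading 1-bit.
double: tangent at (33, 15): λ = (3·33² + 18)/(2·15) ≡ 29/30. 30⁻¹ ≡ 21 (mod 37), so λ ≡ 29·21 ≡ 17.
  x = λ² - 33 - 33 = 289 - 66 ≡ 1; y = λ·(33 - 1) - 15 ≡ 11. → (1, 11)
add P: (1, 11) + (33, 15). λ = (15 - 11)/(33 - 1) ≡ 4/32 mod 37. 32⁻¹ ≡ 22 (mod 37), so λ ≡ 14.
  x = λ² - 1 - 33 = 196 - 34 ≡ 14; y = λ·(1 - 14) - 11 ≡ 29. → (14, 29)
double: tangent at (14, 29): λ = (3·14² + 18)/(2·29) ≡ 14/21. 21⁻¹ ≡ 30 (mod 37) since 21·30 = 630 ≡ 1, so λ ≡ 14·30 ≡ 13.
  x = λ² - 14 - 14 = 169 - 28 ≡ 30; y = λ·(14 - 30) - 29 ≡ 22. → (30, 22)
add P: (30, 22) + (33, 15). λ = (15 - 22)/(33 - 30) ≡ 30/3 mod 37. 3⁻¹ ≡ 25 (mod 37), so λ ≡ 10.
  x = λ² - 30 - 33 = 100 - 63 ≡ 0; y = λ·(30 - 0) - 22 ≡ 19. → (0, 19)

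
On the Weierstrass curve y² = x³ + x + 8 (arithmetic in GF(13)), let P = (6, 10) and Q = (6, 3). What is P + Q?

The two points share x = 6 and their y-coordinates satisfy 10 + 3 ≡ 0 (mod 13), so they are inverses. Their sum is O.

O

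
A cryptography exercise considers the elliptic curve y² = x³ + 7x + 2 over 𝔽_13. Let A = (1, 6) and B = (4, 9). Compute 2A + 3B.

First 2A:
Repeated addition: build up to 2A.
2A: tangent at (1, 6): λ = (3·1² + 7)/(2·6) ≡ 10/12. 12⁻¹ ≡ 12 (mod 13) since 12·12 = 144 ≡ 1, so λ ≡ 10·12 ≡ 3.
  x = λ² - 1 - 1 = 9 - 2 ≡ 7; y = λ·(1 - 7) - 6 ≡ 2. → (7, 2)
2A = (7, 2).
Next 3B:
Repeated addition: build up to 3B.
2B: tangent at (4, 9): λ = (3·4² + 7)/(2·9) ≡ 3/5. 5⁻¹ ≡ 8 (mod 13), so λ ≡ 3·8 ≡ 11.
  x = λ² - 4 - 4 = 121 - 8 ≡ 9; y = λ·(4 - 9) - 9 ≡ 1. → (9, 1)
3B: (9, 1) + (4, 9). λ = (9 - 1)/(4 - 9) ≡ 8/8 mod 13. 8⁻¹ ≡ 5 (mod 13) since 8·5 = 40 ≡ 1, so λ ≡ 1.
  x = λ² - 9 - 4 = 1 - 13 ≡ 1; y = λ·(9 - 1) - 1 ≡ 7. → (1, 7)
3B = (1, 7).
Finally 2A + 3B:
(7, 2) + (1, 7). λ = (7 - 2)/(1 - 7) ≡ 5/7 mod 13. 7⁻¹ ≡ 2 (mod 13) since 7·2 = 14 ≡ 1, so λ ≡ 10.
  x = λ² - 7 - 1 = 100 - 8 ≡ 1; y = λ·(7 - 1) - 2 ≡ 6. → (1, 6)

(1, 6)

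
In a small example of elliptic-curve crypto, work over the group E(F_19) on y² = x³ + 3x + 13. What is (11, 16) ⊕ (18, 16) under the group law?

(9, 3)

(11, 16) + (18, 16). λ = (16 - 16)/(18 - 11) ≡ 0/7 mod 19. 7⁻¹ ≡ 11 (mod 19), so λ ≡ 0.
  x = λ² - 11 - 18 = 0 - 29 ≡ 9; y = λ·(11 - 9) - 16 ≡ 3. → (9, 3)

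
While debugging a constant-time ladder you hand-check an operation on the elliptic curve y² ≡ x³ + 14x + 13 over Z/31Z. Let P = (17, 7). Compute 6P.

Double-and-add on 6 = (110)₂. Start with P = (17, 7) for the leading 1-bit.
double: tangent at (17, 7): λ = (3·17² + 14)/(2·7) ≡ 13/14. 14⁻¹ ≡ 20 (mod 31), so λ ≡ 13·20 ≡ 12.
  x = λ² - 17 - 17 = 144 - 34 ≡ 17; y = λ·(17 - 17) - 7 ≡ 24. → (17, 24)
add P: (17, 24) + (17, 7): same x and y₁ ≡ -y₂, so the sum is 𝒪.
double: 𝒪 + 𝒪 = 𝒪 (identity).

O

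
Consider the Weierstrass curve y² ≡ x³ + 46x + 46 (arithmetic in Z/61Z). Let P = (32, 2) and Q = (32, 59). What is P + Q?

O

The two points share x = 32 and their y-coordinates satisfy 2 + 59 ≡ 0 (mod 61), so they are inverses. Their sum is 𝒪.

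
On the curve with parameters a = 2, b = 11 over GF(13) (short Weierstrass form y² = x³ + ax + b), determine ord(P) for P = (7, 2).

2P: tangent at (7, 2): λ = (3·7² + 2)/(2·2) ≡ 6/4. 4⁻¹ ≡ 10 (mod 13), so λ ≡ 6·10 ≡ 8.
  x = λ² - 7 - 7 = 64 - 14 ≡ 11; y = λ·(7 - 11) - 2 ≡ 5. → (11, 5)
3P: (11, 5) + (7, 2). λ = (2 - 5)/(7 - 11) ≡ 10/9 mod 13. 9⁻¹ ≡ 3 (mod 13), so λ ≡ 4.
  x = λ² - 11 - 7 = 16 - 18 ≡ 11; y = λ·(11 - 11) - 5 ≡ 8. → (11, 8)
4P: (11, 8) + (7, 2). λ = (2 - 8)/(7 - 11) ≡ 7/9 mod 13. 9⁻¹ ≡ 3 (mod 13), so λ ≡ 8.
  x = λ² - 11 - 7 = 64 - 18 ≡ 7; y = λ·(11 - 7) - 8 ≡ 11. → (7, 11)
5P: (7, 11) + (7, 2): same x and y₁ ≡ -y₂, so the sum is O.
5P = O, so the order is 5.

5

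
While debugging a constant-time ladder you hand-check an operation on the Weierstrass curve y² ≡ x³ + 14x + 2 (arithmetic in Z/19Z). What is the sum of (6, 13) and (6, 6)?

The two points share x = 6 and their y-coordinates satisfy 13 + 6 ≡ 0 (mod 19), so they are inverses. Their sum is O.

O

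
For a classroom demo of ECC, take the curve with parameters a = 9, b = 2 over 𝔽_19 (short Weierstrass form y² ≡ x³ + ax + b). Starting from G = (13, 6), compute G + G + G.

(4, 11)

Repeated addition: build up to 3G.
2G: tangent at (13, 6): λ = (3·13² + 9)/(2·6) ≡ 3/12. 12⁻¹ ≡ 8 (mod 19) since 12·8 = 96 ≡ 1, so λ ≡ 3·8 ≡ 5.
  x = λ² - 13 - 13 = 25 - 26 ≡ 18; y = λ·(13 - 18) - 6 ≡ 7. → (18, 7)
3G: (18, 7) + (13, 6). λ = (6 - 7)/(13 - 18) ≡ 18/14 mod 19. 14⁻¹ ≡ 15 (mod 19) since 14·15 = 210 ≡ 1, so λ ≡ 4.
  x = λ² - 18 - 13 = 16 - 31 ≡ 4; y = λ·(18 - 4) - 7 ≡ 11. → (4, 11)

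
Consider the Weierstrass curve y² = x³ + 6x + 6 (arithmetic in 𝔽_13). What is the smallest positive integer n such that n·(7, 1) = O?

2P: tangent at (7, 1): λ = (3·7² + 6)/(2·1) ≡ 10/2. 2⁻¹ ≡ 7 (mod 13), so λ ≡ 10·7 ≡ 5.
  x = λ² - 7 - 7 = 25 - 14 ≡ 11; y = λ·(7 - 11) - 1 ≡ 5. → (11, 5)
3P: (11, 5) + (7, 1). λ = (1 - 5)/(7 - 11) ≡ 9/9 mod 13. 9⁻¹ ≡ 3 (mod 13) since 9·3 = 27 ≡ 1, so λ ≡ 1.
  x = λ² - 11 - 7 = 1 - 18 ≡ 9; y = λ·(11 - 9) - 5 ≡ 10. → (9, 10)
4P: (9, 10) + (7, 1). λ = (1 - 10)/(7 - 9) ≡ 4/11 mod 13. 11⁻¹ ≡ 6 (mod 13) since 11·6 = 66 ≡ 1, so λ ≡ 11.
  x = λ² - 9 - 7 = 121 - 16 ≡ 1; y = λ·(9 - 1) - 10 ≡ 0. → (1, 0)
5P: (1, 0) + (7, 1). λ = (1 - 0)/(7 - 1) ≡ 1/6 mod 13. 6⁻¹ ≡ 11 (mod 13) since 6·11 = 66 ≡ 1, so λ ≡ 11.
  x = λ² - 1 - 7 = 121 - 8 ≡ 9; y = λ·(1 - 9) - 0 ≡ 3. → (9, 3)
6P: (9, 3) + (7, 1). λ = (1 - 3)/(7 - 9) ≡ 11/11 mod 13. 11⁻¹ ≡ 6 (mod 13), so λ ≡ 1.
  x = λ² - 9 - 7 = 1 - 16 ≡ 11; y = λ·(9 - 11) - 3 ≡ 8. → (11, 8)
7P: (11, 8) + (7, 1). λ = (1 - 8)/(7 - 11) ≡ 6/9 mod 13. 9⁻¹ ≡ 3 (mod 13) since 9·3 = 27 ≡ 1, so λ ≡ 5.
  x = λ² - 11 - 7 = 25 - 18 ≡ 7; y = λ·(11 - 7) - 8 ≡ 12. → (7, 12)
8P: (7, 12) + (7, 1): same x and y₁ ≡ -y₂, so the sum is O.
8P = O, so the order is 8.

8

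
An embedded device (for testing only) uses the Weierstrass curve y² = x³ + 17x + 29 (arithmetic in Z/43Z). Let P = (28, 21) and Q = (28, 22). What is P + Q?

The two points share x = 28 and their y-coordinates satisfy 21 + 22 ≡ 0 (mod 43), so they are inverses. Their sum is ∞.

O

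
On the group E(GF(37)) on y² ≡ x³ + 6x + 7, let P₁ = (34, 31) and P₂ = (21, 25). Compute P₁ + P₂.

(26, 4)

(34, 31) + (21, 25). λ = (25 - 31)/(21 - 34) ≡ 31/24 mod 37. 24⁻¹ ≡ 17 (mod 37), so λ ≡ 9.
  x = λ² - 34 - 21 = 81 - 55 ≡ 26; y = λ·(34 - 26) - 31 ≡ 4. → (26, 4)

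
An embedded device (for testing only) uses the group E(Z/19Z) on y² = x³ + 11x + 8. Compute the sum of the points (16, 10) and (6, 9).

(1, 1)

(16, 10) + (6, 9). λ = (9 - 10)/(6 - 16) ≡ 18/9 mod 19. 9⁻¹ ≡ 17 (mod 19) since 9·17 = 153 ≡ 1, so λ ≡ 2.
  x = λ² - 16 - 6 = 4 - 22 ≡ 1; y = λ·(16 - 1) - 10 ≡ 1. → (1, 1)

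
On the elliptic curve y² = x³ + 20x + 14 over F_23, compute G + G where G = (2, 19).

tangent at (2, 19): λ = (3·2² + 20)/(2·19) ≡ 9/15. 15⁻¹ ≡ 20 (mod 23) since 15·20 = 300 ≡ 1, so λ ≡ 9·20 ≡ 19.
  x = λ² - 2 - 2 = 361 - 4 ≡ 12; y = λ·(2 - 12) - 19 ≡ 21. → (12, 21)

(12, 21)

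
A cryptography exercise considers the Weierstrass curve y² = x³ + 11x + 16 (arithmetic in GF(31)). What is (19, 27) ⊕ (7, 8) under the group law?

(19, 27) + (7, 8). λ = (8 - 27)/(7 - 19) ≡ 12/19 mod 31. 19⁻¹ ≡ 18 (mod 31), so λ ≡ 30.
  x = λ² - 19 - 7 = 900 - 26 ≡ 6; y = λ·(19 - 6) - 27 ≡ 22. → (6, 22)

(6, 22)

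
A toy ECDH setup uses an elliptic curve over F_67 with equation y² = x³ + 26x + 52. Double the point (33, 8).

tangent at (33, 8): λ = (3·33² + 26)/(2·8) ≡ 10/16. 16⁻¹ ≡ 21 (mod 67) since 16·21 = 336 ≡ 1, so λ ≡ 10·21 ≡ 9.
  x = λ² - 33 - 33 = 81 - 66 ≡ 15; y = λ·(33 - 15) - 8 ≡ 20. → (15, 20)

(15, 20)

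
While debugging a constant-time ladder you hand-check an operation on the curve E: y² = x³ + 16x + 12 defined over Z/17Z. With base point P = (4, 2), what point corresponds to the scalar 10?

(2, 16)

Repeated addition: build up to 10P.
2P: tangent at (4, 2): λ = (3·4² + 16)/(2·2) ≡ 13/4. 4⁻¹ ≡ 13 (mod 17) since 4·13 = 52 ≡ 1, so λ ≡ 13·13 ≡ 16.
  x = λ² - 4 - 4 = 256 - 8 ≡ 10; y = λ·(4 - 10) - 2 ≡ 4. → (10, 4)
3P: (10, 4) + (4, 2). λ = (2 - 4)/(4 - 10) ≡ 15/11 mod 17. 11⁻¹ ≡ 14 (mod 17), so λ ≡ 6.
  x = λ² - 10 - 4 = 36 - 14 ≡ 5; y = λ·(10 - 5) - 4 ≡ 9. → (5, 9)
4P: (5, 9) + (4, 2). λ = (2 - 9)/(4 - 5) ≡ 10/16 mod 17. 16⁻¹ ≡ 16 (mod 17) since 16·16 = 256 ≡ 1, so λ ≡ 7.
  x = λ² - 5 - 4 = 49 - 9 ≡ 6; y = λ·(5 - 6) - 9 ≡ 1. → (6, 1)
5P: (6, 1) + (4, 2). λ = (2 - 1)/(4 - 6) ≡ 1/15 mod 17. 15⁻¹ ≡ 8 (mod 17), so λ ≡ 8.
  x = λ² - 6 - 4 = 64 - 10 ≡ 3; y = λ·(6 - 3) - 1 ≡ 6. → (3, 6)
6P: (3, 6) + (4, 2). λ = (2 - 6)/(4 - 3) ≡ 13/1 mod 17. 1⁻¹ ≡ 1 (mod 17), so λ ≡ 13.
  x = λ² - 3 - 4 = 169 - 7 ≡ 9; y = λ·(3 - 9) - 6 ≡ 1. → (9, 1)
7P: (9, 1) + (4, 2). λ = (2 - 1)/(4 - 9) ≡ 1/12 mod 17. 12⁻¹ ≡ 10 (mod 17), so λ ≡ 10.
  x = λ² - 9 - 4 = 100 - 13 ≡ 2; y = λ·(9 - 2) - 1 ≡ 1. → (2, 1)
8P: (2, 1) + (4, 2). λ = (2 - 1)/(4 - 2) ≡ 1/2 mod 17. 2⁻¹ ≡ 9 (mod 17) since 2·9 = 18 ≡ 1, so λ ≡ 9.
  x = λ² - 2 - 4 = 81 - 6 ≡ 7; y = λ·(2 - 7) - 1 ≡ 5. → (7, 5)
9P: (7, 5) + (4, 2). λ = (2 - 5)/(4 - 7) ≡ 14/14 mod 17. 14⁻¹ ≡ 11 (mod 17), so λ ≡ 1.
  x = λ² - 7 - 4 = 1 - 11 ≡ 7; y = λ·(7 - 7) - 5 ≡ 12. → (7, 12)
10P: (7, 12) + (4, 2). λ = (2 - 12)/(4 - 7) ≡ 7/14 mod 17. 14⁻¹ ≡ 11 (mod 17), so λ ≡ 9.
  x = λ² - 7 - 4 = 81 - 11 ≡ 2; y = λ·(7 - 2) - 12 ≡ 16. → (2, 16)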